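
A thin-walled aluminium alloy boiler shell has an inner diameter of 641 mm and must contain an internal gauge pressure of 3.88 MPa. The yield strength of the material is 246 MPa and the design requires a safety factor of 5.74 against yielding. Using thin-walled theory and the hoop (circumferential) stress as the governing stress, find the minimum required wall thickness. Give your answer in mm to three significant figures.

σ_allow = 246/5.74 = 42.86 MPa.
Hoop stress σ_h = pD/(2t), so t = pD/(2σ_allow) = 3.88×641/(2×42.86) = 29.02 mm.

t = 29.0 mm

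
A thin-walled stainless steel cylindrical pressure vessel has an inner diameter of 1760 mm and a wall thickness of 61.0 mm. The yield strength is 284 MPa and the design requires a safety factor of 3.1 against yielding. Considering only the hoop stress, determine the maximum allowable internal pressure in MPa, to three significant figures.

σ_allow = 284/3.1 = 91.61 MPa.
σ_h = pD/(2t) → p_allow = 2σ_allow t/D = 2×91.61×61.0/1760 = 6.350 MPa.

p_allow = 6.35 MPa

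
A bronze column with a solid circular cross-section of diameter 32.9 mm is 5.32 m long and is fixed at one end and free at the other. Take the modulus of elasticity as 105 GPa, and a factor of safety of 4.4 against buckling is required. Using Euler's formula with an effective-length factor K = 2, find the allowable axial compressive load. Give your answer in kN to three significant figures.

I = πd⁴/64 = π×32.9⁴/64 = 57510 mm⁴.
Effective length L_e = KL = 2×5.32 m = 10640 mm.
Euler critical load P_cr = π²EI/L_e² = π²×105000×57510/10640² = 526.5 N.
P_allow = P_cr/n = 526.5/4.4 = 119.6 N.

P_allow = 0.120 kN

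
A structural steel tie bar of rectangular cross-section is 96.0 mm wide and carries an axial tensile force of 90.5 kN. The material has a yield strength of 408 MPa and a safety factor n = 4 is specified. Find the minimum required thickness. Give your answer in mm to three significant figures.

σ_allow = 408/4 = 102.0 MPa.
Required area A = F/σ_allow = 90500/102.0 = 887.3 mm².
t = A/w = 887.3/96.0 = 9.242 mm.

t = 9.24 mm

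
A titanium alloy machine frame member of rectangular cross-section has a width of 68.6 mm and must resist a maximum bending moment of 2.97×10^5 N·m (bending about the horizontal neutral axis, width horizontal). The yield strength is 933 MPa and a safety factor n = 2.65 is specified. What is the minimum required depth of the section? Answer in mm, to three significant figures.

h = 272 mm

σ_allow = 933/2.65 = 352.1 MPa.
For a rectangular section σ = 6M/(bh²), so h² = 6M/(b σ_allow) = 6×2.9700×10^8/(68.6×352.1) = 73780 mm².
h = 271.6 mm.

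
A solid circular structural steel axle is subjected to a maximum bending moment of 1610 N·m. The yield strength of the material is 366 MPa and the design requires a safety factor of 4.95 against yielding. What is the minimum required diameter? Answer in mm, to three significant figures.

σ_allow = 366/4.95 = 73.94 MPa.
For a solid circular section σ = 32M/(πd³), so d³ = 32M/(π σ_allow) = 32×1610000/(π×73.94) = 221800 mm³.
d = 60.53 mm.

d = 60.5 mm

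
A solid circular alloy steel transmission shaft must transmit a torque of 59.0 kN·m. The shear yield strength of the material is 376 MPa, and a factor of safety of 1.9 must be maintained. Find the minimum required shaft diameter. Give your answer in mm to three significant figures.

Allowable shear stress τ_allow = 376/1.9 = 197.9 MPa.
For a solid shaft τ = 16T/(πd³), so d³ = 16T/(π τ_allow) = 16×5.9000×10^7/(π×197.9) = 1.518×10^6 mm³.
d = (1.518×10^6)^(1/3) = 114.9 mm.

d = 115 mm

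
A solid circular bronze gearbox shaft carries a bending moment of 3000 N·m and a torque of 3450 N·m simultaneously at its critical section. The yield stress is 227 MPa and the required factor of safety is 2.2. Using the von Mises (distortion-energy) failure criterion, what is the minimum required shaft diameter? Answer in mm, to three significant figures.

σ_allow = σ_y/n = 227/2.2 = 103.2 MPa.
For a solid shaft σ_b = 32M/(πd³) and τ = 16T/(πd³), so the von Mises stress is σ' = (16/πd³)·√(4M²+3T²).
√(4M²+3T²) = √(4×(3.000×10^6)² + 3×(3.450×10^6)²) = 8.468×10^6 N·mm.
d³ = 16×8.468×10^6/(π×103.2) = 418000 mm³.
d = 74.77 mm.

d = 74.8 mm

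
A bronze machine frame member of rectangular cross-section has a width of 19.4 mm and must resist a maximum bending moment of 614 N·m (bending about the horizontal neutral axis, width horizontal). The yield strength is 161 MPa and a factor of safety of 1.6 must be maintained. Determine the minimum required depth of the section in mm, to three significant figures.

h = 43.4 mm

σ_allow = 161/1.6 = 100.6 MPa.
For a rectangular section σ = 6M/(bh²), so h² = 6M/(b σ_allow) = 6×614000/(19.4×100.6) = 1887 mm².
h = 43.44 mm.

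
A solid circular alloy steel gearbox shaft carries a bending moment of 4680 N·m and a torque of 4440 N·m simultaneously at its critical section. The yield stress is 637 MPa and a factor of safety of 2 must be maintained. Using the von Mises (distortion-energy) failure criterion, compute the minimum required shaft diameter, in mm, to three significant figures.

σ_allow = σ_y/n = 637/2 = 318.5 MPa.
For a solid shaft σ_b = 32M/(πd³) and τ = 16T/(πd³), so the von Mises stress is σ' = (16/πd³)·√(4M²+3T²).
√(4M²+3T²) = √(4×(4.680×10^6)² + 3×(4.440×10^6)²) = 1.211×10^7 N·mm.
d³ = 16×1.211×10^7/(π×318.5) = 193700 mm³.
d = 57.86 mm.

d = 57.9 mm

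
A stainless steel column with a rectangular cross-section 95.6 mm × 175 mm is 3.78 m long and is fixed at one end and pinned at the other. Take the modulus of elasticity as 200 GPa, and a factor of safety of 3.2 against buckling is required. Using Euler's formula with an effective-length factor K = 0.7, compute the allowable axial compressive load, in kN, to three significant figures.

Buckling occurs about the weak axis: I_min = h·b³/12 = 175×95.6³/12 = 1.274×10^7 mm⁴ (b = 95.6 mm is the smaller dimension).
Effective length L_e = KL = 0.7×3.78 m = 2646 mm.
Euler critical load P_cr = π²EI/L_e² = π²×200000×1.274×10^7/2646² = 3.592×10^6 N.
P_allow = P_cr/n = 3.592×10^6/3.2 = 1.123×10^6 N.

P_allow = 1120 kN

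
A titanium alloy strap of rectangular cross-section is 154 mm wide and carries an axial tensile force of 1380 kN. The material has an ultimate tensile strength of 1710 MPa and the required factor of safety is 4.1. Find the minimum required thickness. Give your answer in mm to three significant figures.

σ_allow = 1710/4.1 = 417.1 MPa.
Required area A = F/σ_allow = 1380000/417.1 = 3309 mm².
t = A/w = 3309/154 = 21.49 mm.

t = 21.5 mm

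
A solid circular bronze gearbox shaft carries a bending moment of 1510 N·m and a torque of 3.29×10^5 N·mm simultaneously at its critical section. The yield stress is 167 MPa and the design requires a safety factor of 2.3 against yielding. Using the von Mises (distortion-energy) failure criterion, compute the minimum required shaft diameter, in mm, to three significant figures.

d = 60.0 mm

σ_allow = σ_y/n = 167/2.3 = 72.61 MPa.
For a solid shaft σ_b = 32M/(πd³) and τ = 16T/(πd³), so the von Mises stress is σ' = (16/πd³)·√(4M²+3T²).
√(4M²+3T²) = √(4×(1.510×10^6)² + 3×(329000)²) = 3.073×10^6 N·mm.
d³ = 16×3.073×10^6/(π×72.61) = 215600 mm³.
d = 59.96 mm.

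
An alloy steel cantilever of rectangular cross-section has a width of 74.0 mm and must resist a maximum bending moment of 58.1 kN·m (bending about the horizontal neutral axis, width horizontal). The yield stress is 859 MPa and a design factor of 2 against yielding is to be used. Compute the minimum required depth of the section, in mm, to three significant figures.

h = 105 mm

σ_allow = 859/2 = 429.5 MPa.
For a rectangular section σ = 6M/(bh²), so h² = 6M/(b σ_allow) = 6×5.8100×10^7/(74.0×429.5) = 10970 mm².
h = 104.7 mm.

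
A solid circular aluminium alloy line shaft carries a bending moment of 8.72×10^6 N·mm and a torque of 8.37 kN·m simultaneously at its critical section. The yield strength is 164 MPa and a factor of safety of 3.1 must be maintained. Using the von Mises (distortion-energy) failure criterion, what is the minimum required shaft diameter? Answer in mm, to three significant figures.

σ_allow = σ_y/n = 164/3.1 = 52.90 MPa.
For a solid shaft σ_b = 32M/(πd³) and τ = 16T/(πd³), so the von Mises stress is σ' = (16/πd³)·√(4M²+3T²).
√(4M²+3T²) = √(4×(8.720×10^6)² + 3×(8.370×10^6)²) = 2.268×10^7 N·mm.
d³ = 16×2.268×10^7/(π×52.90) = 2.183×10^6 mm³.
d = 129.7 mm.

d = 130 mm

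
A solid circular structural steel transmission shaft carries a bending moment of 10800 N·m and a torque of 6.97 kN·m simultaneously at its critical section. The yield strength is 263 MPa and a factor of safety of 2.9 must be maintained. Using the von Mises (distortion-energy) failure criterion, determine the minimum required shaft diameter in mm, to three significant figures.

σ_allow = σ_y/n = 263/2.9 = 90.69 MPa.
For a solid shaft σ_b = 32M/(πd³) and τ = 16T/(πd³), so the von Mises stress is σ' = (16/πd³)·√(4M²+3T²).
√(4M²+3T²) = √(4×(1.080×10^7)² + 3×(6.970×10^6)²) = 2.474×10^7 N·mm.
d³ = 16×2.474×10^7/(π×90.69) = 1.390×10^6 mm³.
d = 111.6 mm.

d = 112 mm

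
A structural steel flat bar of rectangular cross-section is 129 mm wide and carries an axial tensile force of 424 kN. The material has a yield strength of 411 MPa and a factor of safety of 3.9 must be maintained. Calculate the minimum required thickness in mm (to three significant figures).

t = 31.2 mm

σ_allow = 411/3.9 = 105.4 MPa.
Required area A = F/σ_allow = 424000/105.4 = 4023 mm².
t = A/w = 4023/129 = 31.19 mm.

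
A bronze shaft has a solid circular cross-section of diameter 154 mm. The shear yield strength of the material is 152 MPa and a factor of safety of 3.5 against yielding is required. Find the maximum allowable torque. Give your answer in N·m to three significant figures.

T_allow = 31100 N·m

τ_allow = 152/3.5 = 43.43 MPa.
For a solid shaft T_allow = τ_allow·πd³/16; πd³/16 = π×154³/16 = 717100 mm³.
T_allow = 43.43×717100 = 3.114×10^7 N·mm = 31140 N·m.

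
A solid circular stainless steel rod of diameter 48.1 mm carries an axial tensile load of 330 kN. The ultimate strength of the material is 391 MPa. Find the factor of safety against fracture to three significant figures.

A = πd²/4 = 1817 mm².
σ = F/A = 330000/1817 = 181.6 MPa.
n = 391/181.6 = 2.153.

n = 2.15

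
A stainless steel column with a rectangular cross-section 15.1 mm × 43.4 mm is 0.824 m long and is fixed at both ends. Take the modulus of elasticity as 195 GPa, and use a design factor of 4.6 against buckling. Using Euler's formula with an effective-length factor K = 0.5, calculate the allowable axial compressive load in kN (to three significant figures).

Buckling occurs about the weak axis: I_min = h·b³/12 = 43.4×15.1³/12 = 12450 mm⁴ (b = 15.1 mm is the smaller dimension).
Effective length L_e = KL = 0.5×0.824 m = 412.0 mm.
Euler critical load P_cr = π²EI/L_e² = π²×195000×12450/412.0² = 141200 N.
P_allow = P_cr/n = 141200/4.6 = 30690 N.

P_allow = 30.7 kN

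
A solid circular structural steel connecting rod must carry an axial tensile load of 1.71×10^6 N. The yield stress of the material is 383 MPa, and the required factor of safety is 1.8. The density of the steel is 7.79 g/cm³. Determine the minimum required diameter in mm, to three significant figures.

Allowable stress σ_allow = 383/1.8 = 212.8 MPa.
Required area A = F/σ_allow = 1710000/212.8 = 8037 mm².
A = πd²/4 → d = √(4A/π) = 101.2 mm.

d = 101 mm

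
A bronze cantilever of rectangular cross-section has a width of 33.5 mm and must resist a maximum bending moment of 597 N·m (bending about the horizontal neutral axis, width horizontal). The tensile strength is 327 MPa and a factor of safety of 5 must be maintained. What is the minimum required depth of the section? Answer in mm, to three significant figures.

σ_allow = 327/5 = 65.40 MPa.
For a rectangular section σ = 6M/(bh²), so h² = 6M/(b σ_allow) = 6×597000/(33.5×65.40) = 1635 mm².
h = 40.43 mm.

h = 40.4 mm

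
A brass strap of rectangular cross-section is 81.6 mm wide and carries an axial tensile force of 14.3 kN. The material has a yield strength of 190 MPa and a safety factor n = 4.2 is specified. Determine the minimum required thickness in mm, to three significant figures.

σ_allow = 190/4.2 = 45.24 MPa.
Required area A = F/σ_allow = 14300/45.24 = 316.1 mm².
t = A/w = 316.1/81.6 = 3.874 mm.

t = 3.87 mm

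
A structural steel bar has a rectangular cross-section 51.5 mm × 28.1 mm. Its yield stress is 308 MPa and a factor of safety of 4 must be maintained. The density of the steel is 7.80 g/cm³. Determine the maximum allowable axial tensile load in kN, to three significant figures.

σ_allow = 308/4 = 77.00 MPa.
A = 51.5×28.1 = 1447 mm².
F_allow = σ_allow × A = 77.00×1447 = 111400 N.

F_allow = 111 kN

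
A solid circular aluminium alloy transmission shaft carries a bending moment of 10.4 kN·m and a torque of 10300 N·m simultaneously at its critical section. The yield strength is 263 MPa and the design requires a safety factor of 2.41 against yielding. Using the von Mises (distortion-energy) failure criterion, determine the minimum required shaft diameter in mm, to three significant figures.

σ_allow = σ_y/n = 263/2.41 = 109.1 MPa.
For a solid shaft σ_b = 32M/(πd³) and τ = 16T/(πd³), so the von Mises stress is σ' = (16/πd³)·√(4M²+3T²).
√(4M²+3T²) = √(4×(1.040×10^7)² + 3×(1.030×10^7)²) = 2.740×10^7 N·mm.
d³ = 16×2.740×10^7/(π×109.1) = 1.279×10^6 mm³.
d = 108.5 mm.

d = 109 mm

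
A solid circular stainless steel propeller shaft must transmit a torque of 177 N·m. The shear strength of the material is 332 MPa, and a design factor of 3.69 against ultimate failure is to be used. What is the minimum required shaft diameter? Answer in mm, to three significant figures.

d = 21.6 mm

Allowable shear stress τ_allow = 332/3.69 = 89.97 MPa.
For a solid shaft τ = 16T/(πd³), so d³ = 16T/(π τ_allow) = 16×177000/(π×89.97) = 10020 mm³.
d = (10020)^(1/3) = 21.56 mm.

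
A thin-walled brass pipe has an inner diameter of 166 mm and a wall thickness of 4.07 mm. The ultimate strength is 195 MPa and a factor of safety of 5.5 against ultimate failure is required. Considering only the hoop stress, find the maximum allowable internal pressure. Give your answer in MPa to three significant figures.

p_allow = 1.74 MPa

σ_allow = 195/5.5 = 35.45 MPa.
σ_h = pD/(2t) → p_allow = 2σ_allow t/D = 2×35.45×4.07/166 = 1.739 MPa.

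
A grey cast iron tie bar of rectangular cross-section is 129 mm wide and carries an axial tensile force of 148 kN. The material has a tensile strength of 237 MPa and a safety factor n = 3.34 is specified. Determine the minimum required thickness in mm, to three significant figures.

t = 16.2 mm

σ_allow = 237/3.34 = 70.96 MPa.
Required area A = F/σ_allow = 148000/70.96 = 2086 mm².
t = A/w = 2086/129 = 16.17 mm.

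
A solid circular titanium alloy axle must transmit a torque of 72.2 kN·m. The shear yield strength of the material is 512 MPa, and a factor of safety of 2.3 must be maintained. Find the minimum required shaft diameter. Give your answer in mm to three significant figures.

d = 118 mm

Allowable shear stress τ_allow = 512/2.3 = 222.6 MPa.
For a solid shaft τ = 16T/(πd³), so d³ = 16T/(π τ_allow) = 16×7.2200×10^7/(π×222.6) = 1.652×10^6 mm³.
d = (1.652×10^6)^(1/3) = 118.2 mm.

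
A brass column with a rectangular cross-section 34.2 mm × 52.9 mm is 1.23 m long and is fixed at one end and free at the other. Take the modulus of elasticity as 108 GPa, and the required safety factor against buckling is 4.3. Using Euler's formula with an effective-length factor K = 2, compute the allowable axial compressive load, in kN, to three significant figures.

Buckling occurs about the weak axis: I_min = h·b³/12 = 52.9×34.2³/12 = 176300 mm⁴ (b = 34.2 mm is the smaller dimension).
Effective length L_e = KL = 2×1.23 m = 2460 mm.
Euler critical load P_cr = π²EI/L_e² = π²×108000×176300/2460² = 31060 N.
P_allow = P_cr/n = 31060/4.3 = 7223 N.

P_allow = 7.22 kN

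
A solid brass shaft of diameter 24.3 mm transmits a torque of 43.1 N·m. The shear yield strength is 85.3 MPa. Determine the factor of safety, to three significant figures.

n = 5.58

τ = 16T/(πd³) = 16×43100/(π×24.3³) = 15.30 MPa.
n = τ_limit/τ = 85.3/15.30 = 5.576.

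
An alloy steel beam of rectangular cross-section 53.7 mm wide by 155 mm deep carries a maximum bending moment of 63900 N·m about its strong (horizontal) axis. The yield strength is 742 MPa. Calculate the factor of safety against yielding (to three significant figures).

n = 2.50

Section modulus S = bh²/6 = 53.7×155²/6 = 215000 mm³.
σ = M/S = 6.3900×10^7/215000 = 297.2 MPa.
n = 742/297.2 = 2.497.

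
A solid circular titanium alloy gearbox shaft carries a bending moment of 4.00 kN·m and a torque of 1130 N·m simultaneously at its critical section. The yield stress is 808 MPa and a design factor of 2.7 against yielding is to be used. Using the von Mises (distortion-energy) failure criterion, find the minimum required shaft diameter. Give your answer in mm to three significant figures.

σ_allow = σ_y/n = 808/2.7 = 299.3 MPa.
For a solid shaft σ_b = 32M/(πd³) and τ = 16T/(πd³), so the von Mises stress is σ' = (16/πd³)·√(4M²+3T²).
√(4M²+3T²) = √(4×(4.000×10^6)² + 3×(1.130×10^6)²) = 8.236×10^6 N·mm.
d³ = 16×8.236×10^6/(π×299.3) = 140200 mm³.
d = 51.95 mm.

d = 51.9 mm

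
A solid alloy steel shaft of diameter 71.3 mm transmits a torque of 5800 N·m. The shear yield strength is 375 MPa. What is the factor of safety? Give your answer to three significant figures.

n = 4.60

τ = 16T/(πd³) = 16×5800000/(π×71.3³) = 81.49 MPa.
n = τ_limit/τ = 375/81.49 = 4.602.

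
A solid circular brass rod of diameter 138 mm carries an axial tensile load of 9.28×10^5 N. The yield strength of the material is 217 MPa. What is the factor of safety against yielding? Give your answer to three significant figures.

n = 3.50

A = πd²/4 = 14960 mm².
σ = F/A = 928000/14960 = 62.04 MPa.
n = 217/62.04 = 3.498.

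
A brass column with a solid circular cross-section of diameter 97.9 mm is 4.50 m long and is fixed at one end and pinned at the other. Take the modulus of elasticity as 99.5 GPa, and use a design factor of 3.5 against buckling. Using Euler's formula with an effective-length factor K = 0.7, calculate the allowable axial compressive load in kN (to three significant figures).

I = πd⁴/64 = π×97.9⁴/64 = 4.509×10^6 mm⁴.
Effective length L_e = KL = 0.7×4.50 m = 3150 mm.
Euler critical load P_cr = π²EI/L_e² = π²×99500×4.509×10^6/3150² = 446300 N.
P_allow = P_cr/n = 446300/3.5 = 127500 N.

P_allow = 128 kN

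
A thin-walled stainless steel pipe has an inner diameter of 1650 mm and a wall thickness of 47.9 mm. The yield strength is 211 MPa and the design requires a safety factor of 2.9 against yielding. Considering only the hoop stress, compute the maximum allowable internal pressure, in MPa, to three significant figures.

p_allow = 4.22 MPa

σ_allow = 211/2.9 = 72.76 MPa.
σ_h = pD/(2t) → p_allow = 2σ_allow t/D = 2×72.76×47.9/1650 = 4.224 MPa.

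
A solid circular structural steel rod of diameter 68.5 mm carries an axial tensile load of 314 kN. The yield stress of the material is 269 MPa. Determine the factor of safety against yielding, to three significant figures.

A = πd²/4 = 3685 mm².
σ = F/A = 314000/3685 = 85.20 MPa.
n = 269/85.20 = 3.157.

n = 3.16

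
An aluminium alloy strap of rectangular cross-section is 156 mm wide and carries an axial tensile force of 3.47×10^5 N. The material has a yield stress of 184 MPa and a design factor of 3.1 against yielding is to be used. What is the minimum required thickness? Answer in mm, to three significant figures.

t = 37.5 mm

σ_allow = 184/3.1 = 59.35 MPa.
Required area A = F/σ_allow = 347000/59.35 = 5846 mm².
t = A/w = 5846/156 = 37.48 mm.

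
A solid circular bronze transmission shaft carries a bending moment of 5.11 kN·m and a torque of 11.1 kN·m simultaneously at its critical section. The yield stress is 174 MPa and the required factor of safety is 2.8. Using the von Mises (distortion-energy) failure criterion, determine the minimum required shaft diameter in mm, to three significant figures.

d = 121 mm

σ_allow = σ_y/n = 174/2.8 = 62.14 MPa.
For a solid shaft σ_b = 32M/(πd³) and τ = 16T/(πd³), so the von Mises stress is σ' = (16/πd³)·√(4M²+3T²).
√(4M²+3T²) = √(4×(5.110×10^6)² + 3×(1.110×10^7)²) = 2.177×10^7 N·mm.
d³ = 16×2.177×10^7/(π×62.14) = 1.784×10^6 mm³.
d = 121.3 mm.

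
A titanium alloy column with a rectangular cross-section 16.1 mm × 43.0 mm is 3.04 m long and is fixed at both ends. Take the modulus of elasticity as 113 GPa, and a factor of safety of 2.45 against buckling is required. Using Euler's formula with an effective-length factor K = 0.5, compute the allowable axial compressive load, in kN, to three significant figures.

Buckling occurs about the weak axis: I_min = h·b³/12 = 43.0×16.1³/12 = 14950 mm⁴ (b = 16.1 mm is the smaller dimension).
Effective length L_e = KL = 0.5×3.04 m = 1520 mm.
Euler critical load P_cr = π²EI/L_e² = π²×113000×14950/1520² = 7219 N.
P_allow = P_cr/n = 7219/2.45 = 2946 N.

P_allow = 2.95 kN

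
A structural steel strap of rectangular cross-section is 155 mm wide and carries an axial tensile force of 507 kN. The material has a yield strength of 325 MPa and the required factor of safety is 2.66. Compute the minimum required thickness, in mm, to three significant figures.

t = 26.8 mm

σ_allow = 325/2.66 = 122.2 MPa.
Required area A = F/σ_allow = 507000/122.2 = 4150 mm².
t = A/w = 4150/155 = 26.77 mm.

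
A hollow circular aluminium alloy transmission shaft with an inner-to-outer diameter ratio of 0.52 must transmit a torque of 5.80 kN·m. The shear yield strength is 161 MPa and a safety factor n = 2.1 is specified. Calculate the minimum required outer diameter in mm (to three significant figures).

τ_allow = 161/2.1 = 76.67 MPa.
For a hollow shaft τ = 16T/[πd_o³(1−k⁴)] with k = 0.52, so 1−k⁴ = 0.9269.
d_o³ = 16T/[π τ_allow (1−k⁴)] = 16×5800000/(π×76.67×0.9269) = 415700 mm³.
d_o = 74.63 mm.

d_o = 74.6 mm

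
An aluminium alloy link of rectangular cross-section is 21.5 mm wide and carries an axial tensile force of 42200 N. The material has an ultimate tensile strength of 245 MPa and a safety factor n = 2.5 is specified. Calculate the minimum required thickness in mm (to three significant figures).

t = 20.0 mm

σ_allow = 245/2.5 = 98.00 MPa.
Required area A = F/σ_allow = 42200/98.00 = 430.6 mm².
t = A/w = 430.6/21.5 = 20.03 mm.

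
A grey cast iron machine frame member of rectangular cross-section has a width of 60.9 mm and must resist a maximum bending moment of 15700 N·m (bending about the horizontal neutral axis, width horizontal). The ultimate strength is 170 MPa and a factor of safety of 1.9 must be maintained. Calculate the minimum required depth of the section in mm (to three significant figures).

h = 131 mm

σ_allow = 170/1.9 = 89.47 MPa.
For a rectangular section σ = 6M/(bh²), so h² = 6M/(b σ_allow) = 6×1.5700×10^7/(60.9×89.47) = 17290 mm².
h = 131.5 mm.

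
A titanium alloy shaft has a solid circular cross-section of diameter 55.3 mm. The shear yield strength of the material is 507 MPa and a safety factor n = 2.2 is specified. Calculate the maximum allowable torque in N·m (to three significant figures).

T_allow = 7650 N·m

τ_allow = 507/2.2 = 230.5 MPa.
For a solid shaft T_allow = τ_allow·πd³/16; πd³/16 = π×55.3³/16 = 33210 mm³.
T_allow = 230.5×33210 = 7.652×10^6 N·mm = 7652 N·m.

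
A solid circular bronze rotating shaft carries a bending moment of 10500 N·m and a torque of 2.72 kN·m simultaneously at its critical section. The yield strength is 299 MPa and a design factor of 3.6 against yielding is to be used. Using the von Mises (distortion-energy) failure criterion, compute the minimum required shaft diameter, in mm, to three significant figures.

σ_allow = σ_y/n = 299/3.6 = 83.06 MPa.
For a solid shaft σ_b = 32M/(πd³) and τ = 16T/(πd³), so the von Mises stress is σ' = (16/πd³)·√(4M²+3T²).
√(4M²+3T²) = √(4×(1.050×10^7)² + 3×(2.720×10^6)²) = 2.152×10^7 N·mm.
d³ = 16×2.152×10^7/(π×83.06) = 1.320×10^6 mm³.
d = 109.7 mm.

d = 110 mm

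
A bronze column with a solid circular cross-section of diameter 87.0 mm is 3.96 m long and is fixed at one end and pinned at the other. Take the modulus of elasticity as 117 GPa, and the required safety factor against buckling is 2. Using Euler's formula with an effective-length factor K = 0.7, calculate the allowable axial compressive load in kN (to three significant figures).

P_allow = 211 kN

I = πd⁴/64 = π×87.0⁴/64 = 2.812×10^6 mm⁴.
Effective length L_e = KL = 0.7×3.96 m = 2772 mm.
Euler critical load P_cr = π²EI/L_e² = π²×117000×2.812×10^6/2772² = 422600 N.
P_allow = P_cr/n = 422600/2 = 211300 N.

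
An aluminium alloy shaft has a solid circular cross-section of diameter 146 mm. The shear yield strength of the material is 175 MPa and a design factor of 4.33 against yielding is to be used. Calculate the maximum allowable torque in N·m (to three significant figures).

τ_allow = 175/4.33 = 40.42 MPa.
For a solid shaft T_allow = τ_allow·πd³/16; πd³/16 = π×146³/16 = 611100 mm³.
T_allow = 40.42×611100 = 2.470×10^7 N·mm = 24700 N·m.

T_allow = 24700 N·m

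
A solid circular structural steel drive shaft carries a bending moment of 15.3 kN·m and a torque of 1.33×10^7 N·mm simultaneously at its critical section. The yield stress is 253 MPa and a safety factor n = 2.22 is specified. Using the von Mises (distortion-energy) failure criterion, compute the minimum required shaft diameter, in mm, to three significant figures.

d = 120 mm

σ_allow = σ_y/n = 253/2.22 = 114.0 MPa.
For a solid shaft σ_b = 32M/(πd³) and τ = 16T/(πd³), so the von Mises stress is σ' = (16/πd³)·√(4M²+3T²).
√(4M²+3T²) = √(4×(1.530×10^7)² + 3×(1.330×10^7)²) = 3.830×10^7 N·mm.
d³ = 16×3.830×10^7/(π×114.0) = 1.712×10^6 mm³.
d = 119.6 mm.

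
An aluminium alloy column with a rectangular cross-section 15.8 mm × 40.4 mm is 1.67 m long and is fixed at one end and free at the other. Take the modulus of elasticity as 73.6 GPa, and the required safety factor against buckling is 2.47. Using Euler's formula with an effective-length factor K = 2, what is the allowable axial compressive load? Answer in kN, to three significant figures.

P_allow = 0.350 kN

Buckling occurs about the weak axis: I_min = h·b³/12 = 40.4×15.8³/12 = 13280 mm⁴ (b = 15.8 mm is the smaller dimension).
Effective length L_e = KL = 2×1.67 m = 3340 mm.
Euler critical load P_cr = π²EI/L_e² = π²×73600×13280/3340² = 864.7 N.
P_allow = P_cr/n = 864.7/2.47 = 350.1 N.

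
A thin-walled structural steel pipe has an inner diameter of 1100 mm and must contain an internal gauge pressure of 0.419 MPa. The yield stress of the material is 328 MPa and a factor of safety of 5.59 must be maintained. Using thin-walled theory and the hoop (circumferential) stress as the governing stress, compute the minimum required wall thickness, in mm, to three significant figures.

t = 3.93 mm

σ_allow = 328/5.59 = 58.68 MPa.
Hoop stress σ_h = pD/(2t), so t = pD/(2σ_allow) = 0.419×1100/(2×58.68) = 3.927 mm.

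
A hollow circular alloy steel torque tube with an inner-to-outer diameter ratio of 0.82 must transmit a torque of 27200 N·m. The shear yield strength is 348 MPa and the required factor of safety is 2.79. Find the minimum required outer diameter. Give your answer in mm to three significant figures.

d_o = 127 mm

τ_allow = 348/2.79 = 124.7 MPa.
For a hollow shaft τ = 16T/[πd_o³(1−k⁴)] with k = 0.82, so 1−k⁴ = 0.5479.
d_o³ = 16T/[π τ_allow (1−k⁴)] = 16×2.7200×10^7/(π×124.7×0.5479) = 2.027×10^6 mm³.
d_o = 126.6 mm.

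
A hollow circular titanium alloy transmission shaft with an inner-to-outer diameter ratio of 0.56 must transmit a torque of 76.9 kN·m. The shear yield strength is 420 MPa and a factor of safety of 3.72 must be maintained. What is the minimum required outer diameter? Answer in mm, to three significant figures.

τ_allow = 420/3.72 = 112.9 MPa.
For a hollow shaft τ = 16T/[πd_o³(1−k⁴)] with k = 0.56, so 1−k⁴ = 0.9017.
d_o³ = 16T/[π τ_allow (1−k⁴)] = 16×7.6900×10^7/(π×112.9×0.9017) = 3.847×10^6 mm³.
d_o = 156.7 mm.

d_o = 157 mm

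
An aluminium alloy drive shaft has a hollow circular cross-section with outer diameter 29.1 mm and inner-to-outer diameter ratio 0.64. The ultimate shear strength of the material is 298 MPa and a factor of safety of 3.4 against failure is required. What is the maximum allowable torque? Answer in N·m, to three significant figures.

T_allow = 353 N·m

τ_allow = 298/3.4 = 87.65 MPa.
For a hollow shaft T_allow = τ_allow·πd_o³(1−k⁴)/16 with 1−k⁴ = 0.8322, so πd_o³(1−k⁴)/16 = 4027 mm³.
T_allow = 87.65×4027 = 352900 N·mm = 352.9 N·m.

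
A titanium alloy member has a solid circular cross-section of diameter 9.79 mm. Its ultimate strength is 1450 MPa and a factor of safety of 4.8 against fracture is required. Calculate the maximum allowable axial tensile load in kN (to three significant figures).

F_allow = 22.7 kN

σ_allow = 1450/4.8 = 302.1 MPa.
A = πd²/4 = π×9.79²/4 = 75.28 mm².
F_allow = σ_allow × A = 302.1×75.28 = 22740 N.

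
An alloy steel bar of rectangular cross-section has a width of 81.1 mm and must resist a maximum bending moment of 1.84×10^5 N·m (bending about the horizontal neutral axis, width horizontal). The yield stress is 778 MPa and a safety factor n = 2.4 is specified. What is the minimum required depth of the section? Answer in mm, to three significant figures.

σ_allow = 778/2.4 = 324.2 MPa.
For a rectangular section σ = 6M/(bh²), so h² = 6M/(b σ_allow) = 6×1.8400×10^8/(81.1×324.2) = 41990 mm².
h = 204.9 mm.

h = 205 mm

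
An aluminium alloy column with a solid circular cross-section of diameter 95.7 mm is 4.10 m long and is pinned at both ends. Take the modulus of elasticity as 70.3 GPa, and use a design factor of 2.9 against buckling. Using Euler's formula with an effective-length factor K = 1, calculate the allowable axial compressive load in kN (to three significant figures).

I = πd⁴/64 = π×95.7⁴/64 = 4.117×10^6 mm⁴.
Effective length L_e = KL = 1×4.10 m = 4100 mm.
Euler critical load P_cr = π²EI/L_e² = π²×70300×4.117×10^6/4100² = 169900 N.
P_allow = P_cr/n = 169900/2.9 = 58600 N.

P_allow = 58.6 kN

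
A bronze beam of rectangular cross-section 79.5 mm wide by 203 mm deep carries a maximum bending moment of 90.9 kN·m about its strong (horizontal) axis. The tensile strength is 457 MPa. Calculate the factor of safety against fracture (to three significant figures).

n = 2.75

Section modulus S = bh²/6 = 79.5×203²/6 = 546000 mm³.
σ = M/S = 9.0900×10^7/546000 = 166.5 MPa.
n = 457/166.5 = 2.745.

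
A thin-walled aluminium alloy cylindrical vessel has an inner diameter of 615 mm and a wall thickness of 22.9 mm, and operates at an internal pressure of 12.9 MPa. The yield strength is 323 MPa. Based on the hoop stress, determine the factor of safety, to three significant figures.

σ_h = pD/(2t) = 12.9×615/(2×22.9) = 173.2 MPa.
n = 323/173.2 = 1.865.

n = 1.86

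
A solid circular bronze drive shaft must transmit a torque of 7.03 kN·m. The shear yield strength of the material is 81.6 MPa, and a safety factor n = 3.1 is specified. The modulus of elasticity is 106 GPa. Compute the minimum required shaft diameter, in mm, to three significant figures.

Allowable shear stress τ_allow = 81.6/3.1 = 26.32 MPa.
For a solid shaft τ = 16T/(πd³), so d³ = 16T/(π τ_allow) = 16×7030000/(π×26.32) = 1.360×10^6 mm³.
d = (1.360×10^6)^(1/3) = 110.8 mm.

d = 111 mm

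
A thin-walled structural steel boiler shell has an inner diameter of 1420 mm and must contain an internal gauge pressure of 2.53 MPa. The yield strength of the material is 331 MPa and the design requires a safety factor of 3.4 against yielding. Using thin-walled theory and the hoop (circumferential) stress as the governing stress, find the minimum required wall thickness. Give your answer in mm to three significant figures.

t = 18.5 mm

σ_allow = 331/3.4 = 97.35 MPa.
Hoop stress σ_h = pD/(2t), so t = pD/(2σ_allow) = 2.53×1420/(2×97.35) = 18.45 mm.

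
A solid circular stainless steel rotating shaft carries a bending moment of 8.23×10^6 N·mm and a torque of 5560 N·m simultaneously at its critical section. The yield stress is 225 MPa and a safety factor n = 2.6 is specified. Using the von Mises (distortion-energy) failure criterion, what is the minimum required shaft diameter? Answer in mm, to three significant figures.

σ_allow = σ_y/n = 225/2.6 = 86.54 MPa.
For a solid shaft σ_b = 32M/(πd³) and τ = 16T/(πd³), so the von Mises stress is σ' = (16/πd³)·√(4M²+3T²).
√(4M²+3T²) = √(4×(8.230×10^6)² + 3×(5.560×10^6)²) = 1.907×10^7 N·mm.
d³ = 16×1.907×10^7/(π×86.54) = 1.122×10^6 mm³.
d = 103.9 mm.

d = 104 mm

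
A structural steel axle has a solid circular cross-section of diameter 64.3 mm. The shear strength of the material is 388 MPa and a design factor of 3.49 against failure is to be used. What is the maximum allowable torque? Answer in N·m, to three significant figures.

T_allow = 5800 N·m

τ_allow = 388/3.49 = 111.2 MPa.
For a solid shaft T_allow = τ_allow·πd³/16; πd³/16 = π×64.3³/16 = 52200 mm³.
T_allow = 111.2×52200 = 5.803×10^6 N·mm = 5803 N·m.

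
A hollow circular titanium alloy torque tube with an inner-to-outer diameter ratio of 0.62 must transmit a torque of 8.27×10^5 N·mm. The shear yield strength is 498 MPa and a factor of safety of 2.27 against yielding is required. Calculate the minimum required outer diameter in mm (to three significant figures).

τ_allow = 498/2.27 = 219.4 MPa.
For a hollow shaft τ = 16T/[πd_o³(1−k⁴)] with k = 0.62, so 1−k⁴ = 0.8522.
d_o³ = 16T/[π τ_allow (1−k⁴)] = 16×827000/(π×219.4×0.8522) = 22530 mm³.
d_o = 28.24 mm.

d_o = 28.2 mm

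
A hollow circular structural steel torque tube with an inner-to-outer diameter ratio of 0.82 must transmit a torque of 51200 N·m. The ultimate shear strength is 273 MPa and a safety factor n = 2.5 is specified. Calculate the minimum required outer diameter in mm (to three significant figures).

d_o = 163 mm

τ_allow = 273/2.5 = 109.2 MPa.
For a hollow shaft τ = 16T/[πd_o³(1−k⁴)] with k = 0.82, so 1−k⁴ = 0.5479.
d_o³ = 16T/[π τ_allow (1−k⁴)] = 16×5.1200×10^7/(π×109.2×0.5479) = 4.358×10^6 mm³.
d_o = 163.3 mm.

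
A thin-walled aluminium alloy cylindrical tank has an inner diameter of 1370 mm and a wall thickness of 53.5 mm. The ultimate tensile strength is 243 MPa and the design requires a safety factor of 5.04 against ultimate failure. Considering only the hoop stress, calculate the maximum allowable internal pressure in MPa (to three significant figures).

p_allow = 3.77 MPa

σ_allow = 243/5.04 = 48.21 MPa.
σ_h = pD/(2t) → p_allow = 2σ_allow t/D = 2×48.21×53.5/1370 = 3.766 MPa.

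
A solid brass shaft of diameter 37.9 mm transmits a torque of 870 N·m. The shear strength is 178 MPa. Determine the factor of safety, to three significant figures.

n = 2.19

τ = 16T/(πd³) = 16×870000/(π×37.9³) = 81.39 MPa.
n = τ_limit/τ = 178/81.39 = 2.187.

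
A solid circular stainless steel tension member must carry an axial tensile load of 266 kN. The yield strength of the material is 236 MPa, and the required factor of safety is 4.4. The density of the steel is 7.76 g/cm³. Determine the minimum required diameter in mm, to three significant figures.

d = 79.5 mm

Allowable stress σ_allow = 236/4.4 = 53.64 MPa.
Required area A = F/σ_allow = 266000/53.64 = 4959 mm².
A = πd²/4 → d = √(4A/π) = 79.46 mm.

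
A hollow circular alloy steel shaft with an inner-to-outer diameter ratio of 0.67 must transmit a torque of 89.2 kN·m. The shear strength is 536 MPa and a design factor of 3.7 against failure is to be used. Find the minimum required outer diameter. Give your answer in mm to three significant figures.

d_o = 158 mm

τ_allow = 536/3.7 = 144.9 MPa.
For a hollow shaft τ = 16T/[πd_o³(1−k⁴)] with k = 0.67, so 1−k⁴ = 0.7985.
d_o³ = 16T/[π τ_allow (1−k⁴)] = 16×8.9200×10^7/(π×144.9×0.7985) = 3.927×10^6 mm³.
d_o = 157.8 mm.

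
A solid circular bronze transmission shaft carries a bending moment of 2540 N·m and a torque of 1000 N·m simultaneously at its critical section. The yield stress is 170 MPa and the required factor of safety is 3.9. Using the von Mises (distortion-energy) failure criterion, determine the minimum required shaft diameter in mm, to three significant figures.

d = 85.6 mm

σ_allow = σ_y/n = 170/3.9 = 43.59 MPa.
For a solid shaft σ_b = 32M/(πd³) and τ = 16T/(πd³), so the von Mises stress is σ' = (16/πd³)·√(4M²+3T²).
√(4M²+3T²) = √(4×(2.540×10^6)² + 3×(1.000×10^6)²) = 5.367×10^6 N·mm.
d³ = 16×5.367×10^6/(π×43.59) = 627100 mm³.
d = 85.59 mm.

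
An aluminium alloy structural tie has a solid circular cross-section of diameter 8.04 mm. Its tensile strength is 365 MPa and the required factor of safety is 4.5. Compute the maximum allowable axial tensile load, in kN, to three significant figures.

σ_allow = 365/4.5 = 81.11 MPa.
A = πd²/4 = π×8.04²/4 = 50.77 mm².
F_allow = σ_allow × A = 81.11×50.77 = 4118 N.

F_allow = 4.12 kN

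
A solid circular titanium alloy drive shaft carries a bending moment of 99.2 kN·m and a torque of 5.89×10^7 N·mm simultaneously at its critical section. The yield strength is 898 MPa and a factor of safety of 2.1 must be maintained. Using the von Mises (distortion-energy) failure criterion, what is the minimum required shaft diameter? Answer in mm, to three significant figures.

σ_allow = σ_y/n = 898/2.1 = 427.6 MPa.
For a solid shaft σ_b = 32M/(πd³) and τ = 16T/(πd³), so the von Mises stress is σ' = (16/πd³)·√(4M²+3T²).
√(4M²+3T²) = √(4×(9.920×10^7)² + 3×(5.890×10^7)²) = 2.231×10^8 N·mm.
d³ = 16×2.231×10^8/(π×427.6) = 2.657×10^6 mm³.
d = 138.5 mm.

d = 139 mm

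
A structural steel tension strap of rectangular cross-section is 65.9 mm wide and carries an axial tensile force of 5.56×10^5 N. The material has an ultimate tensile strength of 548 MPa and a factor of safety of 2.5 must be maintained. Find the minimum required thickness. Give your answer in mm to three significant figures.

t = 38.5 mm

σ_allow = 548/2.5 = 219.2 MPa.
Required area A = F/σ_allow = 556000/219.2 = 2536 mm².
t = A/w = 2536/65.9 = 38.49 mm.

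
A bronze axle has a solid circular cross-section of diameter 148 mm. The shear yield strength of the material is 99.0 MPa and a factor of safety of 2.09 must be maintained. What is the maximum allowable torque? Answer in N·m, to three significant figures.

τ_allow = 99.0/2.09 = 47.37 MPa.
For a solid shaft T_allow = τ_allow·πd³/16; πd³/16 = π×148³/16 = 636500 mm³.
T_allow = 47.37×636500 = 3.015×10^7 N·mm = 30150 N·m.

T_allow = 30200 N·m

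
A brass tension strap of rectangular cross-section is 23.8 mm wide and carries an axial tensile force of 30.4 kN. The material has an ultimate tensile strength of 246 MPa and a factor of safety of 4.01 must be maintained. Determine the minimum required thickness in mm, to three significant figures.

σ_allow = 246/4.01 = 61.35 MPa.
Required area A = F/σ_allow = 30400/61.35 = 495.5 mm².
t = A/w = 495.5/23.8 = 20.82 mm.

t = 20.8 mm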